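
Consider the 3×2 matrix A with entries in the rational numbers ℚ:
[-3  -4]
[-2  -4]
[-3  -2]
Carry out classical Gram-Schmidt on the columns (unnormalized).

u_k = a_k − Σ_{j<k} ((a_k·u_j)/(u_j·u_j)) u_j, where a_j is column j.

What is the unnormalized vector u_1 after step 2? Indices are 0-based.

u_1 = (-5/11, -18/11, 17/11)

Step 1: u_0 = a_0 = (-3, -2, -3).
Step 2: u_1 = a_1 − (13/11)·u_0 = (-5/11, -18/11, 17/11).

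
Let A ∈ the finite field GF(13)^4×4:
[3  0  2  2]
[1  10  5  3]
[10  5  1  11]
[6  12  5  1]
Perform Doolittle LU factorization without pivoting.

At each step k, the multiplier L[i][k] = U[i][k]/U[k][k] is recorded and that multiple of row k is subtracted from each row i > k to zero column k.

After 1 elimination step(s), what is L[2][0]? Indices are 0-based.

Step 1: pivot at (0,0) is 3.
  row1 ← row1 − (9)·row0  ⇒  L[1][0]=9, U row1=(0, 10, 0, 11)
  row2 ← row2 − (12)·row0  ⇒  L[2][0]=12, U row2=(0, 5, 3, 0)
  row3 ← row3 − (2)·row0  ⇒  L[3][0]=2, U row3=(0, 12, 1, 10)

L[2][0] = 12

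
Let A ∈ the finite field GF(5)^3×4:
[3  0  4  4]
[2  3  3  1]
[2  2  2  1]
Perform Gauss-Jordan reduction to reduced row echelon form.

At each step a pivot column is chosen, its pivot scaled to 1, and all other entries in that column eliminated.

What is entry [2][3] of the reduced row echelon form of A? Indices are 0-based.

M[2][3] = 0

step 1: normalize row 0 (÷3) = (1, 0, 3, 3)
  row 1: subtract 2×row0 = (0, 3, 2, 0)
  row 2: subtract 2×row0 = (0, 2, 1, 0)
step 2: normalize row 1 (÷3) = (0, 1, 4, 0)
  row 2: subtract 2×row1 = (0, 0, 3, 0)
step 3: normalize row 2 (÷3) = (0, 0, 1, 0)
  row 0: subtract 3×row2 = (1, 0, 0, 3)
  row 1: subtract 4×row2 = (0, 1, 0, 0)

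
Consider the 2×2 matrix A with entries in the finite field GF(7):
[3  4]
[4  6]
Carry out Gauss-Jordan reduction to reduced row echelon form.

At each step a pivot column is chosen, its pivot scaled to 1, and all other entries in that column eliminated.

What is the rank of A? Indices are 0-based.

step 1: normalize row 0 (÷3) = (1, 6)
  row 1: subtract 4×row0 = (0, 3)
step 2: normalize row 1 (÷3) = (0, 1)
  row 0: subtract 6×row1 = (1, 0)

rank = 2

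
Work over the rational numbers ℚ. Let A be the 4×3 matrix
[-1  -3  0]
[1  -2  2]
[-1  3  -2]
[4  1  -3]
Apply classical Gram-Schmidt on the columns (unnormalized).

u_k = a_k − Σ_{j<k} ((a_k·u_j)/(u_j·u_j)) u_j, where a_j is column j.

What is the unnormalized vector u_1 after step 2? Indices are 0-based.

u_1 = (-55/19, -40/19, 59/19, 11/19)

Step 1: u_0 = a_0 = (-1, 1, -1, 4).
Step 2: u_1 = a_1 − (2/19)·u_0 = (-55/19, -40/19, 59/19, 11/19).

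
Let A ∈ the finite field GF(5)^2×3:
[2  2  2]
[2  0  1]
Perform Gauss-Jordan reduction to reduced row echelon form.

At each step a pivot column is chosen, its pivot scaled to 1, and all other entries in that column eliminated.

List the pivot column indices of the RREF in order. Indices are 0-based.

pivot columns: 0, 1

[1] R0 /= 2  ⇒  (1, 1, 1)
     R1 -= 2·R0  ⇒  (0, 3, 4)
[2] R1 /= 3  ⇒  (0, 1, 3)
     R0 -= 1·R1  ⇒  (1, 0, 3)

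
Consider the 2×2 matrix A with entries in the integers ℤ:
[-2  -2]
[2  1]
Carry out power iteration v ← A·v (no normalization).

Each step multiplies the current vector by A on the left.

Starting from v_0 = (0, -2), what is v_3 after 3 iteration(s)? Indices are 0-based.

v_0 = (0, -2).
v_1 = A·v_0 = (4, -2).
v_2 = A·v_1 = (-4, 6).
v_3 = A·v_2 = (-4, -2).

v_3 = (-4, -2)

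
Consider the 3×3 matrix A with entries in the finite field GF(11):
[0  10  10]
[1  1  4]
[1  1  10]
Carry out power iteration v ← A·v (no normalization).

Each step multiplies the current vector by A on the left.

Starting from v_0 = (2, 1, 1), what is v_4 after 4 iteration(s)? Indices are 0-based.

v_0 = (2, 1, 1).
v_1 = A·v_0 = (9, 7, 2).
v_2 = A·v_1 = (2, 2, 3).
v_3 = A·v_2 = (6, 5, 1).
v_4 = A·v_3 = (5, 4, 10).

v_4 = (5, 4, 10)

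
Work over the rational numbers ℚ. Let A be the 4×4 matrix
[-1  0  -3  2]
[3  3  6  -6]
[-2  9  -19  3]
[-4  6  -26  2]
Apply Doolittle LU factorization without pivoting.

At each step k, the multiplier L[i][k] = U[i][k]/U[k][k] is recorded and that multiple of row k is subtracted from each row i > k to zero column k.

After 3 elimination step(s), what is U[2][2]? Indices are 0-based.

Step 1: pivot at (0,0) is -1.
  row1 ← row1 − (-3)·row0  ⇒  L[1][0]=-3, U row1=(0, 3, -3, 0)
  row2 ← row2 − (2)·row0  ⇒  L[2][0]=2, U row2=(0, 9, -13, -1)
  row3 ← row3 − (4)·row0  ⇒  L[3][0]=4, U row3=(0, 6, -14, -6)
Step 2: pivot at (1,1) is 3.
  row2 ← row2 − (3)·row1  ⇒  L[2][1]=3, U row2=(0, 0, -4, -1)
  row3 ← row3 − (2)·row1  ⇒  L[3][1]=2, U row3=(0, 0, -8, -6)
Step 3: pivot at (2,2) is -4.
  row3 ← row3 − (2)·row2  ⇒  L[3][2]=2, U row3=(0, 0, 0, -4)

U[2][2] = -4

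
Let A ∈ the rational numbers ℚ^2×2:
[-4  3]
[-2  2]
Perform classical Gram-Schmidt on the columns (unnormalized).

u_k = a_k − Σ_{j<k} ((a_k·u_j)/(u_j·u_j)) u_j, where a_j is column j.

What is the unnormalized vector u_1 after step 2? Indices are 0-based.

u_1 = (-1/5, 2/5)

Step 1: u_0 = a_0 = (-4, -2).
Step 2: u_1 = a_1 − (-4/5)·u_0 = (-1/5, 2/5).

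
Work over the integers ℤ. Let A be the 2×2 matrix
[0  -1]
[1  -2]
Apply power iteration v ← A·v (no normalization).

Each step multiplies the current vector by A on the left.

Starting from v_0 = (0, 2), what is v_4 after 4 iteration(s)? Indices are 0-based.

v_4 = (8, 10)

v_0 = (0, 2).
v_1 = A·v_0 = (-2, -4).
v_2 = A·v_1 = (4, 6).
v_3 = A·v_2 = (-6, -8).
v_4 = A·v_3 = (8, 10).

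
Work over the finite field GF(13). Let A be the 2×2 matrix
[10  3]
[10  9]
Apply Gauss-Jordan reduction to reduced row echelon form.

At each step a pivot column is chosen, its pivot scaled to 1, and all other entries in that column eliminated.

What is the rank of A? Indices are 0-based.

[1] R0 /= 10  ⇒  (1, 12)
     R1 -= 10·R0  ⇒  (0, 6)
[2] R1 /= 6  ⇒  (0, 1)
     R0 -= 12·R1  ⇒  (1, 0)

rank = 2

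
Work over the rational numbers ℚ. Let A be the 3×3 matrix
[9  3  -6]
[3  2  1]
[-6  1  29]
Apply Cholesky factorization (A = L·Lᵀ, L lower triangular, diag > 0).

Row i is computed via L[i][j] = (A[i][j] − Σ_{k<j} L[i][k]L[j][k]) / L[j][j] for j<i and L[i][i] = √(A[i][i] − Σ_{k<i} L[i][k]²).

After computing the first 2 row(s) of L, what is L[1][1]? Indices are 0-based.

Step 1: L[0][0] = √(9) = 3.
  L[1][0] = (3) / L[0][0] = 1.
Step 2: L[1][1] = √(1) = 1.

L[1][1] = 1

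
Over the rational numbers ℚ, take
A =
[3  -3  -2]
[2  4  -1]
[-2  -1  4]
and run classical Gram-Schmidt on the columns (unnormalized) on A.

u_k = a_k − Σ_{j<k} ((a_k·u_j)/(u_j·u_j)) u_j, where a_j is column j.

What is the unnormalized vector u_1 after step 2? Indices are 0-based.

u_1 = (-54/17, 66/17, -15/17)

Step 1: u_0 = a_0 = (3, 2, -2).
Step 2: u_1 = a_1 − (1/17)·u_0 = (-54/17, 66/17, -15/17).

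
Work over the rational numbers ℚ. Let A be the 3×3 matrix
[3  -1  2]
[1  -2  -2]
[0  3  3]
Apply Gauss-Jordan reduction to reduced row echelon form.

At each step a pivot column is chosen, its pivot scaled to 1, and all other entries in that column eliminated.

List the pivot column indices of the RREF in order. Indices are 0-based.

pivot(0,0)=3: scale R0 → (1, -1/3, 2/3)
  clear (1,0): R1 −= (1)R0 → (0, -5/3, -8/3)
pivot(1,1)=-5/3: scale R1 → (0, 1, 8/5)
  clear (0,1): R0 −= (-1/3)R1 → (1, 0, 6/5)
  clear (2,1): R2 −= (3)R1 → (0, 0, -9/5)
pivot(2,2)=-9/5: scale R2 → (0, 0, 1)
  clear (0,2): R0 −= (6/5)R2 → (1, 0, 0)
  clear (1,2): R1 −= (8/5)R2 → (0, 1, 0)

pivot columns: 0, 1, 2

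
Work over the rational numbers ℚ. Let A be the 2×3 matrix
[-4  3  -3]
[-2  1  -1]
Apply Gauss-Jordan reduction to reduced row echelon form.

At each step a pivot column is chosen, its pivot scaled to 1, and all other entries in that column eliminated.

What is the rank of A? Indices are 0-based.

[1] R0 /= -4  ⇒  (1, -3/4, 3/4)
     R1 -= -2·R0  ⇒  (0, -1/2, 1/2)
[2] R1 /= -1/2  ⇒  (0, 1, -1)
     R0 -= -3/4·R1  ⇒  (1, 0, 0)

rank = 2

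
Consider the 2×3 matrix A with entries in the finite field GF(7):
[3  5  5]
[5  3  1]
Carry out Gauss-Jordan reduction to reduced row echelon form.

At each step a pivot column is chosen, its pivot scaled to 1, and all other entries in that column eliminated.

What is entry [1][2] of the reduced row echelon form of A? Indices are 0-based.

[1] R0 /= 3  ⇒  (1, 4, 4)
     R1 -= 5·R0  ⇒  (0, 4, 2)
[2] R1 /= 4  ⇒  (0, 1, 4)
     R0 -= 4·R1  ⇒  (1, 0, 2)

M[1][2] = 4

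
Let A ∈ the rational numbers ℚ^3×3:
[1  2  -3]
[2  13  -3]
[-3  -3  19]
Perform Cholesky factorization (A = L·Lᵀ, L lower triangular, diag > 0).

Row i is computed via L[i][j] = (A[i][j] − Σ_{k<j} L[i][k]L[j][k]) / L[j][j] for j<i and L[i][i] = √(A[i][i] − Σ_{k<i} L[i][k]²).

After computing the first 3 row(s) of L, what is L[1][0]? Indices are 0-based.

L[1][0] = 2

Step 1: L[0][0] = √(1) = 1.
  L[1][0] = (2) / L[0][0] = 2.
Step 2: L[1][1] = √(9) = 3.
  L[2][0] = (-3) / L[0][0] = -3.
  L[2][1] = (3) / L[1][1] = 1.
Step 3: L[2][2] = √(9) = 3.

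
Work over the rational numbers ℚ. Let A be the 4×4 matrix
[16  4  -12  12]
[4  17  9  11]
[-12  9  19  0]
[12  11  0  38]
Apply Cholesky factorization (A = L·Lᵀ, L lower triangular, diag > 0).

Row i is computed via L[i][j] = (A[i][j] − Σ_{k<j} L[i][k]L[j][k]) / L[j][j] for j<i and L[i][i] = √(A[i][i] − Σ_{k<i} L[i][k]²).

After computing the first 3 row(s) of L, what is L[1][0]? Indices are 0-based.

Step 1: L[0][0] = √(16) = 4.
  L[1][0] = (4) / L[0][0] = 1.
Step 2: L[1][1] = √(16) = 4.
  L[2][0] = (-12) / L[0][0] = -3.
  L[2][1] = (12) / L[1][1] = 3.
Step 3: L[2][2] = √(1) = 1.

L[1][0] = 1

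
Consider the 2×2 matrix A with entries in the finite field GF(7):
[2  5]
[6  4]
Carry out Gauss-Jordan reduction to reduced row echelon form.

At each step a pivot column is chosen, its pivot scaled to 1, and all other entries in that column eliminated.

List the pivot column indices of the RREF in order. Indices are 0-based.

pivot columns: 0, 1

step 1: normalize row 0 (÷2) = (1, 6)
  row 1: subtract 6×row0 = (0, 3)
step 2: normalize row 1 (÷3) = (0, 1)
  row 0: subtract 6×row1 = (1, 0)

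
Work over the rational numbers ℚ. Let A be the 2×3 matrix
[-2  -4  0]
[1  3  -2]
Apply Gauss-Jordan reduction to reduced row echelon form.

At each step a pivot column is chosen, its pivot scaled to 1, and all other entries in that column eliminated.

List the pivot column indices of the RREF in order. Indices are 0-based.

pivot columns: 0, 1

[1] R0 /= -2  ⇒  (1, 2, 0)
     R1 -= 1·R0  ⇒  (0, 1, -2)
[2] R1 /= 1  ⇒  (0, 1, -2)
     R0 -= 2·R1  ⇒  (1, 0, 4)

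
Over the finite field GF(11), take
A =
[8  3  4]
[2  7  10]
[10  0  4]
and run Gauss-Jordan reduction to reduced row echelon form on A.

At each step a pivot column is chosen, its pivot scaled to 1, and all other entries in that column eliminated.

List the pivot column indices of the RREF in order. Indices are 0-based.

pivot columns: 0, 1

[1] R0 /= 8  ⇒  (1, 10, 6)
     R1 -= 2·R0  ⇒  (0, 9, 9)
     R2 -= 10·R0  ⇒  (0, 10, 10)
[2] R1 /= 9  ⇒  (0, 1, 1)
     R0 -= 10·R1  ⇒  (1, 0, 7)
     R2 -= 10·R1  ⇒  (0, 0, 0)
column 2 empty below row 2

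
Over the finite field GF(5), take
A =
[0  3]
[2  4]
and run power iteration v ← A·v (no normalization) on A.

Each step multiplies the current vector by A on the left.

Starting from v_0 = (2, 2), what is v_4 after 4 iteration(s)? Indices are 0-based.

v_4 = (1, 3)

v_0 = (2, 2).
v_1 = A·v_0 = (1, 2).
v_2 = A·v_1 = (1, 0).
v_3 = A·v_2 = (0, 2).
v_4 = A·v_3 = (1, 3).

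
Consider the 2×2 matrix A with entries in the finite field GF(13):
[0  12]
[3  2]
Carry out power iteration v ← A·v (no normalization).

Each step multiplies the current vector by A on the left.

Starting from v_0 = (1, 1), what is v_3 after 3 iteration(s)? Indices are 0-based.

v_0 = (1, 1).
v_1 = A·v_0 = (12, 5).
v_2 = A·v_1 = (8, 7).
v_3 = A·v_2 = (6, 12).

v_3 = (6, 12)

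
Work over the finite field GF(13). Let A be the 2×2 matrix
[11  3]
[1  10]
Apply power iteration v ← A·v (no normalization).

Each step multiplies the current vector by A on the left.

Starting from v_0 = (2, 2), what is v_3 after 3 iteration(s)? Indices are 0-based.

v_3 = (9, 7)

v_0 = (2, 2).
v_1 = A·v_0 = (2, 9).
v_2 = A·v_1 = (10, 1).
v_3 = A·v_2 = (9, 7).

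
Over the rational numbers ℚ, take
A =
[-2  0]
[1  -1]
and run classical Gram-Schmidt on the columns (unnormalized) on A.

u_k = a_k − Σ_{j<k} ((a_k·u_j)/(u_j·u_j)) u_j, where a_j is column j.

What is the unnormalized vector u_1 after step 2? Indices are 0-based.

Step 1: u_0 = a_0 = (-2, 1).
Step 2: u_1 = a_1 − (-1/5)·u_0 = (-2/5, -4/5).

u_1 = (-2/5, -4/5)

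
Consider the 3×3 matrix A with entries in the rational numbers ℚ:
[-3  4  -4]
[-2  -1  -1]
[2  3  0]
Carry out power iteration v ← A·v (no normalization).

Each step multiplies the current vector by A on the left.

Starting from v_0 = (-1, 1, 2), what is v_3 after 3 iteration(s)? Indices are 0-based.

v_0 = (-1, 1, 2).
v_1 = A·v_0 = (-1, -1, 1).
v_2 = A·v_1 = (-5, 2, -5).
v_3 = A·v_2 = (43, 13, -4).

v_3 = (43, 13, -4)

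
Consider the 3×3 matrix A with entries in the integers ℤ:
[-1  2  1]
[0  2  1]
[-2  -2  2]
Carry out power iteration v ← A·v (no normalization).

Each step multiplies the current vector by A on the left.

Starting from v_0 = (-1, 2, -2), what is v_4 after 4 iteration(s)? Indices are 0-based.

v_4 = (-61, -82, 34)

v_0 = (-1, 2, -2).
v_1 = A·v_0 = (3, 2, -6).
v_2 = A·v_1 = (-5, -2, -22).
v_3 = A·v_2 = (-21, -26, -30).
v_4 = A·v_3 = (-61, -82, 34).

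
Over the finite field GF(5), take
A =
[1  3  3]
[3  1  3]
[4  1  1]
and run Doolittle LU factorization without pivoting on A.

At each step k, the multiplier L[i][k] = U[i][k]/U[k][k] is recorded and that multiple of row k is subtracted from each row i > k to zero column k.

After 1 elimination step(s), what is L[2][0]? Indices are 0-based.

k=0: U[0][0]=1
  eliminate (1,0): mult=3, new row 1: (0, 2, 4); set L[1][0]=3
  eliminate (2,0): mult=4, new row 2: (0, 4, 4); set L[2][0]=4

L[2][0] = 4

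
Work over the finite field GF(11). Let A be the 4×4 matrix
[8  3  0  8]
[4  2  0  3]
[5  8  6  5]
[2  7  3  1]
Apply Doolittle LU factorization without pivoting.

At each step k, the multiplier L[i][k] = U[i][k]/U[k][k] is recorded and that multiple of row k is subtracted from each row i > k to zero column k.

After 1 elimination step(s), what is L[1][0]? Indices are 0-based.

L[1][0] = 6

Step 1: pivot at (0,0) is 8.
  row1 ← row1 − (6)·row0  ⇒  L[1][0]=6, U row1=(0, 6, 0, 10)
  row2 ← row2 − (2)·row0  ⇒  L[2][0]=2, U row2=(0, 2, 6, 0)
  row3 ← row3 − (3)·row0  ⇒  L[3][0]=3, U row3=(0, 9, 3, 10)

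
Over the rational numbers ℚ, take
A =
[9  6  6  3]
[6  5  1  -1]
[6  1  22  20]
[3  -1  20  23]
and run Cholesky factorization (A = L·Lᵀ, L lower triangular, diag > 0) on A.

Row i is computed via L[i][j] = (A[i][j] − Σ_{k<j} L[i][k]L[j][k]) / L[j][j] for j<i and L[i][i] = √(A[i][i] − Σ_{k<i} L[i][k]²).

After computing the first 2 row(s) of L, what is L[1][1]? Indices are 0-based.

L[1][1] = 1

Step 1: L[0][0] = √(9) = 3.
  L[1][0] = (6) / L[0][0] = 2.
Step 2: L[1][1] = √(1) = 1.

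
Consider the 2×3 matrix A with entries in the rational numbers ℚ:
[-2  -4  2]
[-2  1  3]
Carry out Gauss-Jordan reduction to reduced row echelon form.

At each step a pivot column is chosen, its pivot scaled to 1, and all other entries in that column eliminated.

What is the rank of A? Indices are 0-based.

pivot(0,0)=-2: scale R0 → (1, 2, -1)
  clear (1,0): R1 −= (-2)R0 → (0, 5, 1)
pivot(1,1)=5: scale R1 → (0, 1, 1/5)
  clear (0,1): R0 −= (2)R1 → (1, 0, -7/5)

rank = 2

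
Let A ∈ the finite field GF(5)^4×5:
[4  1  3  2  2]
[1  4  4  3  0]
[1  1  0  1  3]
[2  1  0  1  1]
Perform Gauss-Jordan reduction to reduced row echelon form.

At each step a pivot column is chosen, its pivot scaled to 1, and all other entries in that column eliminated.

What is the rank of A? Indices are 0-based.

step 1: normalize row 0 (÷4) = (1, 4, 2, 3, 3)
  row 1: subtract 1×row0 = (0, 0, 2, 0, 2)
  row 2: subtract 1×row0 = (0, 2, 3, 3, 0)
  row 3: subtract 2×row0 = (0, 3, 1, 0, 0)
step 2: exchange rows 1,2
step 2: normalize row 1 (÷2) = (0, 1, 4, 4, 0)
  row 0: subtract 4×row1 = (1, 0, 1, 2, 3)
  row 3: subtract 3×row1 = (0, 0, 4, 3, 0)
step 3: normalize row 2 (÷2) = (0, 0, 1, 0, 1)
  row 0: subtract 1×row2 = (1, 0, 0, 2, 2)
  row 1: subtract 4×row2 = (0, 1, 0, 4, 1)
  row 3: subtract 4×row2 = (0, 0, 0, 3, 1)
step 4: normalize row 3 (÷3) = (0, 0, 0, 1, 2)
  row 0: subtract 2×row3 = (1, 0, 0, 0, 3)
  row 1: subtract 4×row3 = (0, 1, 0, 0, 3)

rank = 4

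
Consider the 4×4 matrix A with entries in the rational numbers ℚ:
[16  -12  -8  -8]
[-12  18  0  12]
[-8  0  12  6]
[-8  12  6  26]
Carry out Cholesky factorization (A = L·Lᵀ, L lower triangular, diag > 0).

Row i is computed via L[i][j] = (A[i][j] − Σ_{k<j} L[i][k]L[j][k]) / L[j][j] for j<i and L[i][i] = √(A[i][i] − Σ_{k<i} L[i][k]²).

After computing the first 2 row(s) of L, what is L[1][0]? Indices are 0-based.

L[1][0] = -3

Step 1: L[0][0] = √(16) = 4.
  L[1][0] = (-12) / L[0][0] = -3.
Step 2: L[1][1] = √(9) = 3.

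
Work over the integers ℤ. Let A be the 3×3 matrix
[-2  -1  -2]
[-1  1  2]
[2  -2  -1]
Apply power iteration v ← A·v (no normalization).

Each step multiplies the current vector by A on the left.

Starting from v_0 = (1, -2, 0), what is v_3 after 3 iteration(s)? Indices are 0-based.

v_3 = (9, 18, -36)

v_0 = (1, -2, 0).
v_1 = A·v_0 = (0, -3, 6).
v_2 = A·v_1 = (-9, 9, 0).
v_3 = A·v_2 = (9, 18, -36).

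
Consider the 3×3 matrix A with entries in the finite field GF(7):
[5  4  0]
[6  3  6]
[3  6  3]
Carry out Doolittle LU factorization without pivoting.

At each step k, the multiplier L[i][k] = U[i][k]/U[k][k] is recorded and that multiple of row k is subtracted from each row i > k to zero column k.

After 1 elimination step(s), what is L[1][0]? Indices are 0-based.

[col 0] pivot 5
  R1 -= 4*R0 → (0, 1, 6)  (L[1][0] := 4)
  R2 -= 2*R0 → (0, 5, 3)  (L[2][0] := 2)

L[1][0] = 4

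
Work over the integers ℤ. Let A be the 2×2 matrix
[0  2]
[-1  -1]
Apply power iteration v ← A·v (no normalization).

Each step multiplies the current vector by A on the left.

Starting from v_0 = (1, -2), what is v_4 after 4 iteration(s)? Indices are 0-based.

v_0 = (1, -2).
v_1 = A·v_0 = (-4, 1).
v_2 = A·v_1 = (2, 3).
v_3 = A·v_2 = (6, -5).
v_4 = A·v_3 = (-10, -1).

v_4 = (-10, -1)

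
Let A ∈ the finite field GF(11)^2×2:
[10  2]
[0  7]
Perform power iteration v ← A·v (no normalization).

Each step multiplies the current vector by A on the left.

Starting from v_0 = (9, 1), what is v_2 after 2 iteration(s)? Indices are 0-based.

v_0 = (9, 1).
v_1 = A·v_0 = (4, 7).
v_2 = A·v_1 = (10, 5).

v_2 = (10, 5)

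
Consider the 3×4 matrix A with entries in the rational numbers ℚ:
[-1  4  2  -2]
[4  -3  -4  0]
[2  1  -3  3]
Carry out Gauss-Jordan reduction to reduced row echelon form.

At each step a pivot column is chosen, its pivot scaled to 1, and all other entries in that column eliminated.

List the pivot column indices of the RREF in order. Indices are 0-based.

pivot(0,0)=-1: scale R0 → (1, -4, -2, 2)
  clear (1,0): R1 −= (4)R0 → (0, 13, 4, -8)
  clear (2,0): R2 −= (2)R0 → (0, 9, 1, -1)
pivot(1,1)=13: scale R1 → (0, 1, 4/13, -8/13)
  clear (0,1): R0 −= (-4)R1 → (1, 0, -10/13, -6/13)
  clear (2,1): R2 −= (9)R1 → (0, 0, -23/13, 59/13)
pivot(2,2)=-23/13: scale R2 → (0, 0, 1, -59/23)
  clear (0,2): R0 −= (-10/13)R2 → (1, 0, 0, -56/23)
  clear (1,2): R1 −= (4/13)R2 → (0, 1, 0, 4/23)

pivot columns: 0, 1, 2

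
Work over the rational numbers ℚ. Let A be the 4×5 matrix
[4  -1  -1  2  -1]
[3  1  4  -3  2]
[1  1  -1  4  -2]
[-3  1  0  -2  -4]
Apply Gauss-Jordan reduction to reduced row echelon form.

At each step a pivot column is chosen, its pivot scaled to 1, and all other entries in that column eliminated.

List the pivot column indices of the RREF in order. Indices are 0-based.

pivot columns: 0, 1, 2, 3

pivot(0,0)=4: scale R0 → (1, -1/4, -1/4, 1/2, -1/4)
  clear (1,0): R1 −= (3)R0 → (0, 7/4, 19/4, -9/2, 11/4)
  clear (2,0): R2 −= (1)R0 → (0, 5/4, -3/4, 7/2, -7/4)
  clear (3,0): R3 −= (-3)R0 → (0, 1/4, -3/4, -1/2, -19/4)
pivot(1,1)=7/4: scale R1 → (0, 1, 19/7, -18/7, 11/7)
  clear (0,1): R0 −= (-1/4)R1 → (1, 0, 3/7, -1/7, 1/7)
  clear (2,1): R2 −= (5/4)R1 → (0, 0, -29/7, 47/7, -26/7)
  clear (3,1): R3 −= (1/4)R1 → (0, 0, -10/7, 1/7, -36/7)
pivot(2,2)=-29/7: scale R2 → (0, 0, 1, -47/29, 26/29)
  clear (0,2): R0 −= (3/7)R2 → (1, 0, 0, 16/29, -7/29)
  clear (1,2): R1 −= (19/7)R2 → (0, 1, 0, 53/29, -25/29)
  clear (3,2): R3 −= (-10/7)R2 → (0, 0, 0, -63/29, -112/29)
pivot(3,3)=-63/29: scale R3 → (0, 0, 0, 1, 16/9)
  clear (0,3): R0 −= (16/29)R3 → (1, 0, 0, 0, -11/9)
  clear (1,3): R1 −= (53/29)R3 → (0, 1, 0, 0, -37/9)
  clear (2,3): R2 −= (-47/29)R3 → (0, 0, 1, 0, 34/9)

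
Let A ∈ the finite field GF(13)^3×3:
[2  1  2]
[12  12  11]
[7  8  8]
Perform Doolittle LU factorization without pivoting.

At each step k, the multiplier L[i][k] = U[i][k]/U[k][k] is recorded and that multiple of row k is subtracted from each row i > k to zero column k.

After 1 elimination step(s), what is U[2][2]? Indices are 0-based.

[col 0] pivot 2
  R1 -= 6*R0 → (0, 6, 12)  (L[1][0] := 6)
  R2 -= 10*R0 → (0, 11, 1)  (L[2][0] := 10)

U[2][2] = 1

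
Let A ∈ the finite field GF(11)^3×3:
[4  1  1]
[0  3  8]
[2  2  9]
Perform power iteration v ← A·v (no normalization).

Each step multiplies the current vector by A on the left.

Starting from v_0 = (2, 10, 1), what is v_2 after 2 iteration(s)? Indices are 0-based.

v_2 = (4, 4, 4)

v_0 = (2, 10, 1).
v_1 = A·v_0 = (8, 5, 0).
v_2 = A·v_1 = (4, 4, 4).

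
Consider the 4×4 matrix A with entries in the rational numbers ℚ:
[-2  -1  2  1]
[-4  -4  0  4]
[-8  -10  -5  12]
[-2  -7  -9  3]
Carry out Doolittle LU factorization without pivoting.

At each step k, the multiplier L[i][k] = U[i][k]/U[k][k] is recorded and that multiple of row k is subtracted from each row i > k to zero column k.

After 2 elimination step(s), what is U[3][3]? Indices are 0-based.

Step 1: pivot at (0,0) is -2.
  row1 ← row1 − (2)·row0  ⇒  L[1][0]=2, U row1=(0, -2, -4, 2)
  row2 ← row2 − (4)·row0  ⇒  L[2][0]=4, U row2=(0, -6, -13, 8)
  row3 ← row3 − (1)·row0  ⇒  L[3][0]=1, U row3=(0, -6, -11, 2)
Step 2: pivot at (1,1) is -2.
  row2 ← row2 − (3)·row1  ⇒  L[2][1]=3, U row2=(0, 0, -1, 2)
  row3 ← row3 − (3)·row1  ⇒  L[3][1]=3, U row3=(0, 0, 1, -4)

U[3][3] = -4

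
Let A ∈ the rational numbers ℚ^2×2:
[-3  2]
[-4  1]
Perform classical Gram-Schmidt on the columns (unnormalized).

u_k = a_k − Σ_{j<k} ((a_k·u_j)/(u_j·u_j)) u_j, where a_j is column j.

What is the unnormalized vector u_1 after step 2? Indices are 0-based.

Step 1: u_0 = a_0 = (-3, -4).
Step 2: u_1 = a_1 − (-2/5)·u_0 = (4/5, -3/5).

u_1 = (4/5, -3/5)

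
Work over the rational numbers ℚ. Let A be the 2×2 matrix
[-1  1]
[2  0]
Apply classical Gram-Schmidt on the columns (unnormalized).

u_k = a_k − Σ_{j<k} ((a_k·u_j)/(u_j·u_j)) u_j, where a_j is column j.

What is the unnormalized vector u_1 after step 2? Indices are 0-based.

Step 1: u_0 = a_0 = (-1, 2).
Step 2: u_1 = a_1 − (-1/5)·u_0 = (4/5, 2/5).

u_1 = (4/5, 2/5)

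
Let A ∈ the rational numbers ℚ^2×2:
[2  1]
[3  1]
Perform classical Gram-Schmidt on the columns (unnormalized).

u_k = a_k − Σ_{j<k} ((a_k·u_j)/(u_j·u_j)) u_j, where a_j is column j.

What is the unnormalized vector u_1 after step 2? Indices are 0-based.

Step 1: u_0 = a_0 = (2, 3).
Step 2: u_1 = a_1 − (5/13)·u_0 = (3/13, -2/13).

u_1 = (3/13, -2/13)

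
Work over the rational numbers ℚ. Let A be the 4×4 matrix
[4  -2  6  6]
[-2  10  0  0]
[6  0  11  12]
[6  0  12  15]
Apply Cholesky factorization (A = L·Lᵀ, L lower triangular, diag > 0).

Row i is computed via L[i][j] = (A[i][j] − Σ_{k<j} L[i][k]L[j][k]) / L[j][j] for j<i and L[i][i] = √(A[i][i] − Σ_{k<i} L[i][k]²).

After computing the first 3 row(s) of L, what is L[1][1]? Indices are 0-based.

L[1][1] = 3

Step 1: L[0][0] = √(4) = 2.
  L[1][0] = (-2) / L[0][0] = -1.
Step 2: L[1][1] = √(9) = 3.
  L[2][0] = (6) / L[0][0] = 3.
  L[2][1] = (3) / L[1][1] = 1.
Step 3: L[2][2] = √(1) = 1.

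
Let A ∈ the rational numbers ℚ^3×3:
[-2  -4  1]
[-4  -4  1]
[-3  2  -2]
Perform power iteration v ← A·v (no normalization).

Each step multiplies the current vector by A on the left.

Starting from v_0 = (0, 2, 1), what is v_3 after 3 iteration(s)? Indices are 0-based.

v_3 = (-317, -405, -22)

v_0 = (0, 2, 1).
v_1 = A·v_0 = (-7, -7, 2).
v_2 = A·v_1 = (44, 58, 3).
v_3 = A·v_2 = (-317, -405, -22).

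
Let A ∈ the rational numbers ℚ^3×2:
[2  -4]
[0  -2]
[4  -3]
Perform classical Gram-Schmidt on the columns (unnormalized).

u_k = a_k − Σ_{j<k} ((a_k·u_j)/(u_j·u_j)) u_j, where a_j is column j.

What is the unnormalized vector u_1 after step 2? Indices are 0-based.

u_1 = (-2, -2, 1)

Step 1: u_0 = a_0 = (2, 0, 4).
Step 2: u_1 = a_1 − (-1)·u_0 = (-2, -2, 1).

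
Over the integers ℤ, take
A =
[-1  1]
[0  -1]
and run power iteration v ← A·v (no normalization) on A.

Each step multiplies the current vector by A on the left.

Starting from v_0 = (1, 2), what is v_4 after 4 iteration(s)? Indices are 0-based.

v_0 = (1, 2).
v_1 = A·v_0 = (1, -2).
v_2 = A·v_1 = (-3, 2).
v_3 = A·v_2 = (5, -2).
v_4 = A·v_3 = (-7, 2).

v_4 = (-7, 2)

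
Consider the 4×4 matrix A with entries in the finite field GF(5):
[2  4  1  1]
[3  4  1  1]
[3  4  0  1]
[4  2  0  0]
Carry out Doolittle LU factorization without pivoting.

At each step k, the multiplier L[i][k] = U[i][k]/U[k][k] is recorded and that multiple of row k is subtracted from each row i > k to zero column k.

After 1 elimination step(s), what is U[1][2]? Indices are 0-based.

U[1][2] = 2

k=0: U[0][0]=2
  eliminate (1,0): mult=4, new row 1: (0, 3, 2, 2); set L[1][0]=4
  eliminate (2,0): mult=4, new row 2: (0, 3, 1, 2); set L[2][0]=4
  eliminate (3,0): mult=2, new row 3: (0, 4, 3, 3); set L[3][0]=2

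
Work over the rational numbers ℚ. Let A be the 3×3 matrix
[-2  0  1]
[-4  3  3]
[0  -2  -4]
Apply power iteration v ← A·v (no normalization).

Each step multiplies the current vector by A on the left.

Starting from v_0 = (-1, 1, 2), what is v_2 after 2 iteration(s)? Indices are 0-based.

v_0 = (-1, 1, 2).
v_1 = A·v_0 = (4, 13, -10).
v_2 = A·v_1 = (-18, -7, 14).

v_2 = (-18, -7, 14)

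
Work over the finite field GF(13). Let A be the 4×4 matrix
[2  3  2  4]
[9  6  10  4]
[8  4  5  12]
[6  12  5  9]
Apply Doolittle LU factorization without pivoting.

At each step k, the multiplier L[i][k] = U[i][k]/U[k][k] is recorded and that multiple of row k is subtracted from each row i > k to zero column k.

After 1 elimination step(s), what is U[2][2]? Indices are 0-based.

U[2][2] = 10

Step 1: pivot at (0,0) is 2.
  row1 ← row1 − (11)·row0  ⇒  L[1][0]=11, U row1=(0, 12, 1, 12)
  row2 ← row2 − (4)·row0  ⇒  L[2][0]=4, U row2=(0, 5, 10, 9)
  row3 ← row3 − (3)·row0  ⇒  L[3][0]=3, U row3=(0, 3, 12, 10)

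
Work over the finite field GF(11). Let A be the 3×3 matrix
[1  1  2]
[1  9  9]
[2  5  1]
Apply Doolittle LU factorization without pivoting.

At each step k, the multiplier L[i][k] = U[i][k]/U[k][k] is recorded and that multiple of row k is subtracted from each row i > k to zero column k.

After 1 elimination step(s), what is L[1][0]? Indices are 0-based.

Step 1: pivot at (0,0) is 1.
  row1 ← row1 − (1)·row0  ⇒  L[1][0]=1, U row1=(0, 8, 7)
  row2 ← row2 − (2)·row0  ⇒  L[2][0]=2, U row2=(0, 3, 8)

L[1][0] = 1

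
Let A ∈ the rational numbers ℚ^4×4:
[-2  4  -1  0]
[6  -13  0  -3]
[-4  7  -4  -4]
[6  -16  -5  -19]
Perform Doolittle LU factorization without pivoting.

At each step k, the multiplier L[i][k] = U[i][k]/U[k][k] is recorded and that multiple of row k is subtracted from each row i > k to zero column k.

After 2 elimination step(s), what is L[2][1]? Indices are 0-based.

L[2][1] = 1

Step 1: pivot at (0,0) is -2.
  row1 ← row1 − (-3)·row0  ⇒  L[1][0]=-3, U row1=(0, -1, -3, -3)
  row2 ← row2 − (2)·row0  ⇒  L[2][0]=2, U row2=(0, -1, -2, -4)
  row3 ← row3 − (-3)·row0  ⇒  L[3][0]=-3, U row3=(0, -4, -8, -19)
Step 2: pivot at (1,1) is -1.
  row2 ← row2 − (1)·row1  ⇒  L[2][1]=1, U row2=(0, 0, 1, -1)
  row3 ← row3 − (4)·row1  ⇒  L[3][1]=4, U row3=(0, 0, 4, -7)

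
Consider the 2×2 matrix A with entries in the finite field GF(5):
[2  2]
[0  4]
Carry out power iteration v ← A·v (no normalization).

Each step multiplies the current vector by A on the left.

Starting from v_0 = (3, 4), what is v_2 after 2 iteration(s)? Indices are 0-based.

v_0 = (3, 4).
v_1 = A·v_0 = (4, 1).
v_2 = A·v_1 = (0, 4).

v_2 = (0, 4)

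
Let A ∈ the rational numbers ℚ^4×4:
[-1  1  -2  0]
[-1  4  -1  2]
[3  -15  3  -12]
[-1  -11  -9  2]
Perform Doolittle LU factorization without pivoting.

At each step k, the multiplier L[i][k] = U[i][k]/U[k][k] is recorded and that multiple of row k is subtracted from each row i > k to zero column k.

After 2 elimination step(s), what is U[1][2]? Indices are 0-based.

Step 1: pivot at (0,0) is -1.
  row1 ← row1 − (1)·row0  ⇒  L[1][0]=1, U row1=(0, 3, 1, 2)
  row2 ← row2 − (-3)·row0  ⇒  L[2][0]=-3, U row2=(0, -12, -3, -12)
  row3 ← row3 − (1)·row0  ⇒  L[3][0]=1, U row3=(0, -12, -7, 2)
Step 2: pivot at (1,1) is 3.
  row2 ← row2 − (-4)·row1  ⇒  L[2][1]=-4, U row2=(0, 0, 1, -4)
  row3 ← row3 − (-4)·row1  ⇒  L[3][1]=-4, U row3=(0, 0, -3, 10)

U[1][2] = 1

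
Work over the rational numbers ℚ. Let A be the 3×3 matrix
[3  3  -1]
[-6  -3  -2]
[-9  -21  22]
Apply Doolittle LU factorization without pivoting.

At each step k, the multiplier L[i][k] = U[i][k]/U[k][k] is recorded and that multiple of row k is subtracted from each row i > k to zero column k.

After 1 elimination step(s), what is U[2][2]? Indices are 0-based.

Step 1: pivot at (0,0) is 3.
  row1 ← row1 − (-2)·row0  ⇒  L[1][0]=-2, U row1=(0, 3, -4)
  row2 ← row2 − (-3)·row0  ⇒  L[2][0]=-3, U row2=(0, -12, 19)

U[2][2] = 19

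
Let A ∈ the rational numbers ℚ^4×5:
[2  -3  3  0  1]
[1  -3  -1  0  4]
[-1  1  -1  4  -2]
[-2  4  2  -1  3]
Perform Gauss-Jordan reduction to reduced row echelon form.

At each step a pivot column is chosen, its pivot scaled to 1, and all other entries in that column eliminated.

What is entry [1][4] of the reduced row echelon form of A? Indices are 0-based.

M[1][4] = -54/11

step 1: normalize row 0 (÷2) = (1, -3/2, 3/2, 0, 1/2)
  row 1: subtract 1×row0 = (0, -3/2, -5/2, 0, 7/2)
  row 2: subtract -1×row0 = (0, -1/2, 1/2, 4, -3/2)
  row 3: subtract -2×row0 = (0, 1, 5, -1, 4)
step 2: normalize row 1 (÷-3/2) = (0, 1, 5/3, 0, -7/3)
  row 0: subtract -3/2×row1 = (1, 0, 4, 0, -3)
  row 2: subtract -1/2×row1 = (0, 0, 4/3, 4, -8/3)
  row 3: subtract 1×row1 = (0, 0, 10/3, -1, 19/3)
step 3: normalize row 2 (÷4/3) = (0, 0, 1, 3, -2)
  row 0: subtract 4×row2 = (1, 0, 0, -12, 5)
  row 1: subtract 5/3×row2 = (0, 1, 0, -5, 1)
  row 3: subtract 10/3×row2 = (0, 0, 0, -11, 13)
step 4: normalize row 3 (÷-11) = (0, 0, 0, 1, -13/11)
  row 0: subtract -12×row3 = (1, 0, 0, 0, -101/11)
  row 1: subtract -5×row3 = (0, 1, 0, 0, -54/11)
  row 2: subtract 3×row3 = (0, 0, 1, 0, 17/11)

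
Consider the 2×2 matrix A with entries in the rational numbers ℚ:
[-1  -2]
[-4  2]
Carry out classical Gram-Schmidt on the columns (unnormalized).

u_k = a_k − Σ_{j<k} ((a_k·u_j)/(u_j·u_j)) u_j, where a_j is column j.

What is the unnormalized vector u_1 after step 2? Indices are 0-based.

Step 1: u_0 = a_0 = (-1, -4).
Step 2: u_1 = a_1 − (-6/17)·u_0 = (-40/17, 10/17).

u_1 = (-40/17, 10/17)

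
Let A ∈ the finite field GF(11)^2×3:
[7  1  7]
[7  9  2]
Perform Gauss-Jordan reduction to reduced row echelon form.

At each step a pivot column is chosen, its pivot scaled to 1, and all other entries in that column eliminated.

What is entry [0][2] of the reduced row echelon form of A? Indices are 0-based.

step 1: normalize row 0 (÷7) = (1, 8, 1)
  row 1: subtract 7×row0 = (0, 8, 6)
step 2: normalize row 1 (÷8) = (0, 1, 9)
  row 0: subtract 8×row1 = (1, 0, 6)

M[0][2] = 6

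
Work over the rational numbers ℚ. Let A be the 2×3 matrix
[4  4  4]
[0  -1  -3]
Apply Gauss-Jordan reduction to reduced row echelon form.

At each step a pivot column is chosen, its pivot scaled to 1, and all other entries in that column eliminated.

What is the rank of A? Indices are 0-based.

pivot(0,0)=4: scale R0 → (1, 1, 1)
pivot(1,1)=-1: scale R1 → (0, 1, 3)
  clear (0,1): R0 −= (1)R1 → (1, 0, -2)

rank = 2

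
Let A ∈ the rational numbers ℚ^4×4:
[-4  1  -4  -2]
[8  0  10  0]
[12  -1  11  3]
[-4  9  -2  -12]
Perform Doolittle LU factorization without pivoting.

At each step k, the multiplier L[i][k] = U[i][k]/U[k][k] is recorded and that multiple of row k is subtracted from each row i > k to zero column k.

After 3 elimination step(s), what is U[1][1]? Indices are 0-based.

[col 0] pivot -4
  R1 -= -2*R0 → (0, 2, 2, -4)  (L[1][0] := -2)
  R2 -= -3*R0 → (0, 2, -1, -3)  (L[2][0] := -3)
  R3 -= 1*R0 → (0, 8, 2, -10)  (L[3][0] := 1)
[col 1] pivot 2
  R2 -= 1*R1 → (0, 0, -3, 1)  (L[2][1] := 1)
  R3 -= 4*R1 → (0, 0, -6, 6)  (L[3][1] := 4)
[col 2] pivot -3
  R3 -= 2*R2 → (0, 0, 0, 4)  (L[3][2] := 2)

U[1][1] = 2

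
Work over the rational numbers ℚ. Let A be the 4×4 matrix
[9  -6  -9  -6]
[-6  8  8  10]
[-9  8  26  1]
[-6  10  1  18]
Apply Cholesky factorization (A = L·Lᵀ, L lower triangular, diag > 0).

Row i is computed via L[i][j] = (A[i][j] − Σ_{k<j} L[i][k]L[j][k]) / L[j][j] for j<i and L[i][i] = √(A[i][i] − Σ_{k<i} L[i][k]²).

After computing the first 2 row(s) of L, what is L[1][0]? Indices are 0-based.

L[1][0] = -2

Step 1: L[0][0] = √(9) = 3.
  L[1][0] = (-6) / L[0][0] = -2.
Step 2: L[1][1] = √(4) = 2.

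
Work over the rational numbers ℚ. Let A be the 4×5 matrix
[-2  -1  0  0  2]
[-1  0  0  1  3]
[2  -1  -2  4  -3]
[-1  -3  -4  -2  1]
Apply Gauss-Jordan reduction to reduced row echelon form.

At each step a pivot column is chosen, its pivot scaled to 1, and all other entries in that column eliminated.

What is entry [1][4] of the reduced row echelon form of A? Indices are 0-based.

[1] R0 /= -2  ⇒  (1, 1/2, 0, 0, -1)
     R1 -= -1·R0  ⇒  (0, 1/2, 0, 1, 2)
     R2 -= 2·R0  ⇒  (0, -2, -2, 4, -1)
     R3 -= -1·R0  ⇒  (0, -5/2, -4, -2, 0)
[2] R1 /= 1/2  ⇒  (0, 1, 0, 2, 4)
     R0 -= 1/2·R1  ⇒  (1, 0, 0, -1, -3)
     R2 -= -2·R1  ⇒  (0, 0, -2, 8, 7)
     R3 -= -5/2·R1  ⇒  (0, 0, -4, 3, 10)
[3] R2 /= -2  ⇒  (0, 0, 1, -4, -7/2)
     R3 -= -4·R2  ⇒  (0, 0, 0, -13, -4)
[4] R3 /= -13  ⇒  (0, 0, 0, 1, 4/13)
     R0 -= -1·R3  ⇒  (1, 0, 0, 0, -35/13)
     R1 -= 2·R3  ⇒  (0, 1, 0, 0, 44/13)
     R2 -= -4·R3  ⇒  (0, 0, 1, 0, -59/26)

M[1][4] = 44/13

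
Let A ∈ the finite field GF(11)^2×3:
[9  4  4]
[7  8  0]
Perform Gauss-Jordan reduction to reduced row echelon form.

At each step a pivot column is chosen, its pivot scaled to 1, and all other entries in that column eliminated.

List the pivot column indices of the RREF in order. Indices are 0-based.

pivot columns: 0, 2

pivot(0,0)=9: scale R0 → (1, 9, 9)
  clear (1,0): R1 −= (7)R0 → (0, 0, 3)
col 1: no nonzero at/below row 1; advance.
pivot(1,2)=3: scale R1 → (0, 0, 1)
  clear (0,2): R0 −= (9)R1 → (1, 9, 0)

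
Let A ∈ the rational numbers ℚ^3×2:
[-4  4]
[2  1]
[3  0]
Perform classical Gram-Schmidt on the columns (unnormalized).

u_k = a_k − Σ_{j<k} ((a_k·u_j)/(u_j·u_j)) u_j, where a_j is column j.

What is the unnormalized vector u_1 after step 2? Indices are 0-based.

Step 1: u_0 = a_0 = (-4, 2, 3).
Step 2: u_1 = a_1 − (-14/29)·u_0 = (60/29, 57/29, 42/29).

u_1 = (60/29, 57/29, 42/29)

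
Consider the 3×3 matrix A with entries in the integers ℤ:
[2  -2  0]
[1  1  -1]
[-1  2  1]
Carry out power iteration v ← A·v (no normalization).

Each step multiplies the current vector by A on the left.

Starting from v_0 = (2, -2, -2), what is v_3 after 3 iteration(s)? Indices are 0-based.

v_3 = (-12, 42, 12)

v_0 = (2, -2, -2).
v_1 = A·v_0 = (8, 2, -8).
v_2 = A·v_1 = (12, 18, -12).
v_3 = A·v_2 = (-12, 42, 12).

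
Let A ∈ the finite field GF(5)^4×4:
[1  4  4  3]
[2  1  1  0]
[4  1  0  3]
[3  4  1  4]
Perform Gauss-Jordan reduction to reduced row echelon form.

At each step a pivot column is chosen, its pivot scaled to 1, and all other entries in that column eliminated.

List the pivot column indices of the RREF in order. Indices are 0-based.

[1] R0 /= 1  ⇒  (1, 4, 4, 3)
     R1 -= 2·R0  ⇒  (0, 3, 3, 4)
     R2 -= 4·R0  ⇒  (0, 0, 4, 1)
     R3 -= 3·R0  ⇒  (0, 2, 4, 0)
[2] R1 /= 3  ⇒  (0, 1, 1, 3)
     R0 -= 4·R1  ⇒  (1, 0, 0, 1)
     R3 -= 2·R1  ⇒  (0, 0, 2, 4)
[3] R2 /= 4  ⇒  (0, 0, 1, 4)
     R1 -= 1·R2  ⇒  (0, 1, 0, 4)
     R3 -= 2·R2  ⇒  (0, 0, 0, 1)
[4] R3 /= 1  ⇒  (0, 0, 0, 1)
     R0 -= 1·R3  ⇒  (1, 0, 0, 0)
     R1 -= 4·R3  ⇒  (0, 1, 0, 0)
     R2 -= 4·R3  ⇒  (0, 0, 1, 0)

pivot columns: 0, 1, 2, 3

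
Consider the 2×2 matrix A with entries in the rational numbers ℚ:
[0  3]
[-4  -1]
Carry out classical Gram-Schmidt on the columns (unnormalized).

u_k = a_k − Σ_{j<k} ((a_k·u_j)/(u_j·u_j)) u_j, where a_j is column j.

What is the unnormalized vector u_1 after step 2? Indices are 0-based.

u_1 = (3, 0)

Step 1: u_0 = a_0 = (0, -4).
Step 2: u_1 = a_1 − (1/4)·u_0 = (3, 0).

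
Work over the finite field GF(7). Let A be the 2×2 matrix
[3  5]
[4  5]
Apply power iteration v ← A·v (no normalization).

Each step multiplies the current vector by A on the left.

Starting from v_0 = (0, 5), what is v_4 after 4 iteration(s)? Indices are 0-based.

v_4 = (2, 5)

v_0 = (0, 5).
v_1 = A·v_0 = (4, 4).
v_2 = A·v_1 = (4, 1).
v_3 = A·v_2 = (3, 0).
v_4 = A·v_3 = (2, 5).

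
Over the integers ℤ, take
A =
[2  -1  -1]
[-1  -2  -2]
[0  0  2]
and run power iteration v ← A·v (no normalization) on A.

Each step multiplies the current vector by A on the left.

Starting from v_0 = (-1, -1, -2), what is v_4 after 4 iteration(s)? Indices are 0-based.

v_4 = (11, -43, -32)

v_0 = (-1, -1, -2).
v_1 = A·v_0 = (1, 7, -4).
v_2 = A·v_1 = (-1, -7, -8).
v_3 = A·v_2 = (13, 31, -16).
v_4 = A·v_3 = (11, -43, -32).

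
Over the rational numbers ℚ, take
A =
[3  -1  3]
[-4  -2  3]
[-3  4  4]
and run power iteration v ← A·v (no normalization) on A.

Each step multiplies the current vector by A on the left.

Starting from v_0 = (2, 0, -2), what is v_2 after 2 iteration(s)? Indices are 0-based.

v_0 = (2, 0, -2).
v_1 = A·v_0 = (0, -14, -14).
v_2 = A·v_1 = (-28, -14, -112).

v_2 = (-28, -14, -112)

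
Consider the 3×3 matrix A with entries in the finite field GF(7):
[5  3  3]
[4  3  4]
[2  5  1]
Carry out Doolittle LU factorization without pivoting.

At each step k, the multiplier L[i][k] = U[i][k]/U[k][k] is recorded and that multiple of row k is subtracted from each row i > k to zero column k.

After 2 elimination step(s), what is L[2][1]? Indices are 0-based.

[col 0] pivot 5
  R1 -= 5*R0 → (0, 2, 3)  (L[1][0] := 5)
  R2 -= 6*R0 → (0, 1, 4)  (L[2][0] := 6)
[col 1] pivot 2
  R2 -= 4*R1 → (0, 0, 6)  (L[2][1] := 4)

L[2][1] = 4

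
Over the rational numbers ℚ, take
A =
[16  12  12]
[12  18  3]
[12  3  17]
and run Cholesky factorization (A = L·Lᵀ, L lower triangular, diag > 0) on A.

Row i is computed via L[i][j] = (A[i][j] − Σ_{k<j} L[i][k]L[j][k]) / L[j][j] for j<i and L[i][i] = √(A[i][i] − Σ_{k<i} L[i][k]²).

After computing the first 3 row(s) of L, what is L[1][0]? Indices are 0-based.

L[1][0] = 3

Step 1: L[0][0] = √(16) = 4.
  L[1][0] = (12) / L[0][0] = 3.
Step 2: L[1][1] = √(9) = 3.
  L[2][0] = (12) / L[0][0] = 3.
  L[2][1] = (-6) / L[1][1] = -2.
Step 3: L[2][2] = √(4) = 2.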